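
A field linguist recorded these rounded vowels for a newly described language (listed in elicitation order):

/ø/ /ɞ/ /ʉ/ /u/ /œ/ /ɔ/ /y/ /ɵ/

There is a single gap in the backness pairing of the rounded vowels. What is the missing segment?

height            front     central   back    
high              y         ʉ         u       
high-mid          ø         ɵ         —       
low-mid           œ         ɞ         ɔ       
The high-mid row has no back member, so the gap is the high-mid back rounded vowel /o/.

/o/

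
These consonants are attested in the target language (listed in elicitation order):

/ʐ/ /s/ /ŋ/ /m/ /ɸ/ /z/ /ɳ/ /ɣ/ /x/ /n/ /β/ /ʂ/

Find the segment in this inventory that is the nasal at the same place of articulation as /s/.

/s/ is a voiceless alveolar fricative.
The nasal at the same place is an alveolar nasal — in this inventory, /n/.

/n/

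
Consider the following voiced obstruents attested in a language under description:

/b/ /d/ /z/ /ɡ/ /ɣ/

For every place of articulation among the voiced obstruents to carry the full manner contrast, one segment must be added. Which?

/β/

bilabial: stop /b/, fricative —.
alveolar: stop /d/, fricative /z/.
velar: stop /ɡ/, fricative /ɣ/.
The bilabial row has no fricative member, so the gap is the bilabial fricative /β/.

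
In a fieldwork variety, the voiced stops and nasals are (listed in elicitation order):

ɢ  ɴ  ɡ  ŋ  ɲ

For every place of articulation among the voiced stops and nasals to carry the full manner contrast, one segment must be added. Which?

Oral stop: /ɡ/ (velar), /ɢ/ (uvular).
Nasal: /ɲ/ (palatal), /ŋ/ (velar), /ɴ/ (uvular).
The palatal row has no oral stop member, so the gap is the palatal oral stop /ɟ/.

/ɟ/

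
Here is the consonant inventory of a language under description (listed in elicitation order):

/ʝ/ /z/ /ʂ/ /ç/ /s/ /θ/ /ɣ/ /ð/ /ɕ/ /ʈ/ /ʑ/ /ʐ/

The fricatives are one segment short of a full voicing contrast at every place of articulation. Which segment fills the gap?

/x/

Voiceless: /θ/ (dental), /s/ (alveolar), /ʂ/ (retroflex), /ɕ/ (alveolo-palatal), /ç/ (palatal).
Voiced: /ð/ (dental), /z/ (alveolar), /ʐ/ (retroflex), /ʑ/ (alveolo-palatal), /ʝ/ (palatal), /ɣ/ (velar).
The velar row has no voiceless member, so the gap is the voiceless velar fricative /x/.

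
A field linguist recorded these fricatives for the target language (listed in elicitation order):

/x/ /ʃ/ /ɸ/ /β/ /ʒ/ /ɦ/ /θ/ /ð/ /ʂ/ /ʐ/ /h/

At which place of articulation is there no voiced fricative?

Voiceless: /ɸ/ (bilabial), /θ/ (dental), /ʃ/ (postalveolar), /ʂ/ (retroflex), /x/ (velar), /h/ (glottal).
Voiced: /β/ (bilabial), /ð/ (dental), /ʒ/ (postalveolar), /ʐ/ (retroflex), /ɦ/ (glottal).
Every place of articulation has a voiced member except velar, where /ɣ/ would be expected.

velar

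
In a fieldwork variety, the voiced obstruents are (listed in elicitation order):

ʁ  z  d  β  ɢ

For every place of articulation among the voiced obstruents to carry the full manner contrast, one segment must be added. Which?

Stop: /d/ (alveolar), /ɢ/ (uvular).
Fricative: /β/ (bilabial), /z/ (alveolar), /ʁ/ (uvular).
The bilabial row has no stop member, so the gap is the bilabial stop /b/.

/b/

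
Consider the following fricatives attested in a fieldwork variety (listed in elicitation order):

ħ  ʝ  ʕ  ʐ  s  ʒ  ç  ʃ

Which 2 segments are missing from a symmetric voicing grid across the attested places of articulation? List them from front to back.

alveolar: voiceless /s/, voiced —.
postalveolar: voiceless /ʃ/, voiced /ʒ/.
retroflex: voiceless —, voiced /ʐ/.
palatal: voiceless /ç/, voiced /ʝ/.
pharyngeal: voiceless /ħ/, voiced /ʕ/.
Gaps, from front to back: alveolar lacks voiced (/z/); retroflex lacks voiceless (/ʂ/).

/z/, /ʂ/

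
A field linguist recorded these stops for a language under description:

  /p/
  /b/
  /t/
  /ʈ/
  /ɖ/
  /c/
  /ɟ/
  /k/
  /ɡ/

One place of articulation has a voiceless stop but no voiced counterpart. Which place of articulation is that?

place of articulation  voiceless  voiced  
bilabial          p         b       
alveolar          t         —       
retroflex         ʈ         ɖ       
palatal           c         ɟ       
velar             k         ɡ       
Every place of articulation has a voiced member except alveolar, where /d/ would be expected.

alveolar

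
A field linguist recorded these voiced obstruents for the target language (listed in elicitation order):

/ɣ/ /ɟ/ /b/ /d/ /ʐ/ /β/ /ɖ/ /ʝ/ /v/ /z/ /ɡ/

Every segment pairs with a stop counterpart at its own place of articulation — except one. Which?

/v/

Bilabial: /b/ ~ /β/
Alveolar: /d/ ~ /z/
Retroflex: /ɖ/ ~ /ʐ/
Palatal: /ɟ/ ~ /ʝ/
Velar: /ɡ/ ~ /ɣ/
Labiodental: only /v/ (fricative); no stop partner.
So /v/ is the unpaired segment.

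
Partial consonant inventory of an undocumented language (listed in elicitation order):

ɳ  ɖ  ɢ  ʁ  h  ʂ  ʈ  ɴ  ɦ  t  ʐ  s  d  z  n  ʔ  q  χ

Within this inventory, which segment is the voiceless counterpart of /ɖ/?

/ʈ/

/ɖ/ is a voiced retroflex stop.
The voiceless counterpart is a voiceless retroflex stop — in this inventory, /ʈ/.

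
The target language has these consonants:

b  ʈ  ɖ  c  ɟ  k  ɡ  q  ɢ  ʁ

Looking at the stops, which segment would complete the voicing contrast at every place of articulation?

bilabial: voiceless —, voiced /b/.
retroflex: voiceless /ʈ/, voiced /ɖ/.
palatal: voiceless /c/, voiced /ɟ/.
velar: voiceless /k/, voiced /ɡ/.
uvular: voiceless /q/, voiced /ɢ/.
The bilabial row has no voiceless member, so the gap is the voiceless bilabial stop /p/.

/p/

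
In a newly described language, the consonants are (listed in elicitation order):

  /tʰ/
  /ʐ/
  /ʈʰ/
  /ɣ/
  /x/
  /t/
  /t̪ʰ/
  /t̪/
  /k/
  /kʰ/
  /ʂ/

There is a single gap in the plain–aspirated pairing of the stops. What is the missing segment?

Plain: /t̪/ (dental), /t/ (alveolar), /k/ (velar).
Aspirated: /t̪ʰ/ (dental), /tʰ/ (alveolar), /ʈʰ/ (retroflex), /kʰ/ (velar).
The retroflex row has no plain member, so the gap is the plain retroflex stop /ʈ/.

/ʈ/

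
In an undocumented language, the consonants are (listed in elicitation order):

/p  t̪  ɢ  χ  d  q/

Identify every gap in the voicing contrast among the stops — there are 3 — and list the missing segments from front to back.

/b/, /d̪/, /t/

Voiceless: /p/ (bilabial), /t̪/ (dental), /q/ (uvular).
Voiced: /d/ (alveolar), /ɢ/ (uvular).
Gaps, from front to back: bilabial lacks voiced (/b/); dental lacks voiced (/d̪/); alveolar lacks voiceless (/t/).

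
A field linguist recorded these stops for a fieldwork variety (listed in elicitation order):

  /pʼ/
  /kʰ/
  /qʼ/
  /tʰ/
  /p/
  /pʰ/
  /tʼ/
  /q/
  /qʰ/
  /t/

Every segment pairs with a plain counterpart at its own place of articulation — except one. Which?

/kʰ/

Bilabial: /p/ ~ /pʰ/ ~ /pʼ/
Alveolar: /t/ ~ /tʰ/ ~ /tʼ/
Uvular: /q/ ~ /qʰ/ ~ /qʼ/
Velar: only /kʰ/ (aspirated); no plain partner.
So /kʰ/ is the unpaired segment.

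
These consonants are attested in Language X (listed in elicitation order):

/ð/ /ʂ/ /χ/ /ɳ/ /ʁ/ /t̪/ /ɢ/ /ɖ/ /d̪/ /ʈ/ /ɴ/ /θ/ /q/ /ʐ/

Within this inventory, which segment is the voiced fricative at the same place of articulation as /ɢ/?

/ʁ/

/ɢ/ is a voiced uvular stop.
The voiced fricative at the same place is a voiced uvular fricative — in this inventory, /ʁ/.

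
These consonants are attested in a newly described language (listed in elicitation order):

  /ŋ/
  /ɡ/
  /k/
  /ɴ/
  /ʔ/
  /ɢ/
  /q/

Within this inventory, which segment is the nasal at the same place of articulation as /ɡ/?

/ŋ/

/ɡ/ is a voiced velar stop.
The nasal at the same place is a velar nasal — in this inventory, /ŋ/.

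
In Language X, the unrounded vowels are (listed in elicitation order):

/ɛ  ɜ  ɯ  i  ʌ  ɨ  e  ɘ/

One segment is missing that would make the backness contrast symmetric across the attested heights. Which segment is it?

high: front /i/, central /ɨ/, back /ɯ/.
high-mid: front /e/, central /ɘ/, back —.
low-mid: front /ɛ/, central /ɜ/, back /ʌ/.
The high-mid row has no back member, so the gap is the high-mid back unrounded vowel /ɤ/.

/ɤ/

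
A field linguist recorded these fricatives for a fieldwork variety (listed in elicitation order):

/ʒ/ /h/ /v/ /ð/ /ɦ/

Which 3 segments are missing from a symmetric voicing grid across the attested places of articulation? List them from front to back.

Voiceless: /h/ (glottal).
Voiced: /v/ (labiodental), /ð/ (dental), /ʒ/ (postalveolar), /ɦ/ (glottal).
Gaps, from front to back: labiodental lacks voiceless (/f/); dental lacks voiceless (/θ/); postalveolar lacks voiceless (/ʃ/).

/f/, /θ/, /ʃ/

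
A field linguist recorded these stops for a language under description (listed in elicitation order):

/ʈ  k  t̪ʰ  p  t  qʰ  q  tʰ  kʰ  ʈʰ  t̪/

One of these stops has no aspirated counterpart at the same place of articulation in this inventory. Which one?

/p/

Dental: /t̪/ ~ /t̪ʰ/
Alveolar: /t/ ~ /tʰ/
Retroflex: /ʈ/ ~ /ʈʰ/
Velar: /k/ ~ /kʰ/
Uvular: /q/ ~ /qʰ/
Bilabial: only /p/ (plain); no aspirated partner.
So /p/ is the unpaired segment.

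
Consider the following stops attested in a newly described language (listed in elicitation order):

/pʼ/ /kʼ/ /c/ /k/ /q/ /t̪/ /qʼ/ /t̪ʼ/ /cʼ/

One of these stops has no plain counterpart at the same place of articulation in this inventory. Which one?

/pʼ/

Dental: /t̪/ ~ /t̪ʼ/
Palatal: /c/ ~ /cʼ/
Velar: /k/ ~ /kʼ/
Uvular: /q/ ~ /qʼ/
Bilabial: only /pʼ/ (ejective); no plain partner.
So /pʼ/ is the unpaired segment.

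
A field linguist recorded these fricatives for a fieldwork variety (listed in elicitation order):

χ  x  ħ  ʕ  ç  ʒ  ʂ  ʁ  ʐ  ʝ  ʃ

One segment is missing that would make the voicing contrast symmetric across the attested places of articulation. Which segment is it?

/ɣ/

postalveolar: voiceless /ʃ/, voiced /ʒ/.
retroflex: voiceless /ʂ/, voiced /ʐ/.
palatal: voiceless /ç/, voiced /ʝ/.
velar: voiceless /x/, voiced —.
uvular: voiceless /χ/, voiced /ʁ/.
pharyngeal: voiceless /ħ/, voiced /ʕ/.
The velar row has no voiced member, so the gap is the voiced velar fricative /ɣ/.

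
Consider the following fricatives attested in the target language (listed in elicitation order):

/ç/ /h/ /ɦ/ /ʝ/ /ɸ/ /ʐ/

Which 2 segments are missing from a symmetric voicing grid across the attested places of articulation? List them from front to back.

place of articulation  voiceless  voiced  
bilabial          ɸ         —       
retroflex         —         ʐ       
palatal           ç         ʝ       
glottal           h         ɦ       
Gaps, from front to back: bilabial lacks voiced (/β/); retroflex lacks voiceless (/ʂ/).

/β/, /ʂ/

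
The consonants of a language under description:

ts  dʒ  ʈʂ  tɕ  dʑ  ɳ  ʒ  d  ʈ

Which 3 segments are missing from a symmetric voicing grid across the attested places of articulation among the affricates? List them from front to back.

/dz/, /tʃ/, /ɖʐ/

alveolar: voiceless /ts/, voiced —.
postalveolar: voiceless —, voiced /dʒ/.
retroflex: voiceless /ʈʂ/, voiced —.
alveolo-palatal: voiceless /tɕ/, voiced /dʑ/.
Gaps, from front to back: alveolar lacks voiced (/dz/); postalveolar lacks voiceless (/tʃ/); retroflex lacks voiced (/ɖʐ/).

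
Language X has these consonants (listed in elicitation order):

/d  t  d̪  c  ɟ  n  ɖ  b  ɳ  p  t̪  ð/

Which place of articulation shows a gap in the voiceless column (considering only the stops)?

retroflex

place of articulation  voiceless  voiced  
bilabial          p         b       
dental            t̪        d̪      
alveolar          t         d       
retroflex         —         ɖ       
palatal           c         ɟ       
Every place of articulation has a voiceless member except retroflex, where /ʈ/ would be expected.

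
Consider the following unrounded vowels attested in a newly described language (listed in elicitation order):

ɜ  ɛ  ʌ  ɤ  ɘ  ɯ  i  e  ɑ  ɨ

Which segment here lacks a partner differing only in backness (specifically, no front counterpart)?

/ɑ/

High: /i/ ~ /ɨ/ ~ /ɯ/
High-mid: /e/ ~ /ɘ/ ~ /ɤ/
Low-mid: /ɛ/ ~ /ɜ/ ~ /ʌ/
Low: only /ɑ/ (back); no front partner.
So /ɑ/ is the unpaired segment.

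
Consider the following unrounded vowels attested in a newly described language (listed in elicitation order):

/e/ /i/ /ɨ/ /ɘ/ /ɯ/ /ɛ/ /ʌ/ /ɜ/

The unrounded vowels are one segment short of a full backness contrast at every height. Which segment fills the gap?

Front: /i/ (high), /e/ (high-mid), /ɛ/ (low-mid).
Central: /ɨ/ (high), /ɘ/ (high-mid), /ɜ/ (low-mid).
Back: /ɯ/ (high), /ʌ/ (low-mid).
The high-mid row has no back member, so the gap is the high-mid back unrounded vowel /ɤ/.

/ɤ/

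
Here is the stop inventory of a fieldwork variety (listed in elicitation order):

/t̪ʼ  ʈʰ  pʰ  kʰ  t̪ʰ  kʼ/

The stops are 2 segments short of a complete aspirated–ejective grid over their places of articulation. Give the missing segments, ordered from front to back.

/pʼ/, /ʈʼ/

bilabial: aspirated /pʰ/, ejective —.
dental: aspirated /t̪ʰ/, ejective /t̪ʼ/.
retroflex: aspirated /ʈʰ/, ejective —.
velar: aspirated /kʰ/, ejective /kʼ/.
Gaps, from front to back: bilabial lacks ejective (/pʼ/); retroflex lacks ejective (/ʈʼ/).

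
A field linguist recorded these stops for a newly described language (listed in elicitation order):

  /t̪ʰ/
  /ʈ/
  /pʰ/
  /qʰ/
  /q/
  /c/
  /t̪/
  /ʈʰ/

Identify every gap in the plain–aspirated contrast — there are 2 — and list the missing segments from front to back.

bilabial: plain —, aspirated /pʰ/.
dental: plain /t̪/, aspirated /t̪ʰ/.
retroflex: plain /ʈ/, aspirated /ʈʰ/.
palatal: plain /c/, aspirated —.
uvular: plain /q/, aspirated /qʰ/.
Gaps, from front to back: bilabial lacks plain (/p/); palatal lacks aspirated (/cʰ/).

/p/, /cʰ/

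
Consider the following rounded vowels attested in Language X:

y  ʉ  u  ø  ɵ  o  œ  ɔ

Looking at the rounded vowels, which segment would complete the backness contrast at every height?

/ɞ/

Front: /y/ (high), /ø/ (high-mid), /œ/ (low-mid).
Central: /ʉ/ (high), /ɵ/ (high-mid).
Back: /u/ (high), /o/ (high-mid), /ɔ/ (low-mid).
The low-mid row has no central member, so the gap is the low-mid central rounded vowel /ɞ/.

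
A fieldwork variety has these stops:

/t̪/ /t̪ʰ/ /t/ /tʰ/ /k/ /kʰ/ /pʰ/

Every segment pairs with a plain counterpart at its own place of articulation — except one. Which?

/pʰ/

Dental: /t̪/ ~ /t̪ʰ/
Alveolar: /t/ ~ /tʰ/
Velar: /k/ ~ /kʰ/
Bilabial: only /pʰ/ (aspirated); no plain partner.
So /pʰ/ is the unpaired segment.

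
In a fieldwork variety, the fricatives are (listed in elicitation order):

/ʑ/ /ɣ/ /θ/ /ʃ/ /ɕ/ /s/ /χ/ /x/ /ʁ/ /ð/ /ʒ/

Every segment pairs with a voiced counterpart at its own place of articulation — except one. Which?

/s/

Dental: /θ/ ~ /ð/
Postalveolar: /ʃ/ ~ /ʒ/
Alveolo-palatal: /ɕ/ ~ /ʑ/
Velar: /x/ ~ /ɣ/
Uvular: /χ/ ~ /ʁ/
Alveolar: only /s/ (voiceless); no voiced partner.
So /s/ is the unpaired segment.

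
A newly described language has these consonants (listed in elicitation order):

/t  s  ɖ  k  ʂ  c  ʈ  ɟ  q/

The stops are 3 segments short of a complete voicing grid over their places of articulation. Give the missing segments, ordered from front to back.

/d/, /ɡ/, /ɢ/

alveolar: voiceless /t/, voiced —.
retroflex: voiceless /ʈ/, voiced /ɖ/.
palatal: voiceless /c/, voiced /ɟ/.
velar: voiceless /k/, voiced —.
uvular: voiceless /q/, voiced —.
Gaps, from front to back: alveolar lacks voiced (/d/); velar lacks voiced (/ɡ/); uvular lacks voiced (/ɢ/).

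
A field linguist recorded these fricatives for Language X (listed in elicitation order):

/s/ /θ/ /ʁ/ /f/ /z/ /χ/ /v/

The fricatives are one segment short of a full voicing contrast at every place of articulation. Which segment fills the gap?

/ð/

labiodental: voiceless /f/, voiced /v/.
dental: voiceless /θ/, voiced —.
alveolar: voiceless /s/, voiced /z/.
uvular: voiceless /χ/, voiced /ʁ/.
The dental row has no voiced member, so the gap is the voiced dental fricative /ð/.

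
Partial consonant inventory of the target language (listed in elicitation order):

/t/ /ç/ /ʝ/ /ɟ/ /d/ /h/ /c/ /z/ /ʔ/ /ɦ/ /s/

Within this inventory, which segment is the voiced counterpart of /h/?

/h/ is a voiceless glottal fricative.
The voiced counterpart is a voiced glottal fricative — in this inventory, /ɦ/.

/ɦ/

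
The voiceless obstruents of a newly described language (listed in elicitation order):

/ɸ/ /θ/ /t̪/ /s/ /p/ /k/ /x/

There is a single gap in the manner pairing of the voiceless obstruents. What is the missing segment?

/t/

place of articulation  stop      fricative
bilabial          p         ɸ       
dental            t̪        θ       
alveolar          —         s       
velar             k         x       
The alveolar row has no stop member, so the gap is the alveolar stop /t/.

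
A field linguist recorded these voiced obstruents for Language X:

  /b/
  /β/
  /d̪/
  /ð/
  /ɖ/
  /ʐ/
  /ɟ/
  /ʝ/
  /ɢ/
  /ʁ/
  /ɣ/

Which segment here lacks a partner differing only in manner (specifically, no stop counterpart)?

/ɣ/

Bilabial: /b/ ~ /β/
Dental: /d̪/ ~ /ð/
Retroflex: /ɖ/ ~ /ʐ/
Palatal: /ɟ/ ~ /ʝ/
Uvular: /ɢ/ ~ /ʁ/
Velar: only /ɣ/ (fricative); no stop partner.
So /ɣ/ is the unpaired segment.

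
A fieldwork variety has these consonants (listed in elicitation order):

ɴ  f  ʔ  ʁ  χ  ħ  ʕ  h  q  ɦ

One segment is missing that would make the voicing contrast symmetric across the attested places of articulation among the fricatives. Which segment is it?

/v/

labiodental: voiceless /f/, voiced —.
uvular: voiceless /χ/, voiced /ʁ/.
pharyngeal: voiceless /ħ/, voiced /ʕ/.
glottal: voiceless /h/, voiced /ɦ/.
The labiodental row has no voiced member, so the gap is the voiced labiodental fricative /v/.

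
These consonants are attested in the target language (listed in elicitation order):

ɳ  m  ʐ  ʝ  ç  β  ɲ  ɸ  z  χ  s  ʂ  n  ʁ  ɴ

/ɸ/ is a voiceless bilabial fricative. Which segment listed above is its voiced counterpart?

/β/

The voiced counterpart is a voiced bilabial fricative — in this inventory, /β/.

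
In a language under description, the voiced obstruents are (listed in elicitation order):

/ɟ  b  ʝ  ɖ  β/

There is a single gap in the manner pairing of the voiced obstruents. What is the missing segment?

place of articulation  stop      fricative
bilabial          b         β       
retroflex         ɖ         —       
palatal           ɟ         ʝ       
The retroflex row has no fricative member, so the gap is the retroflex fricative /ʐ/.

/ʐ/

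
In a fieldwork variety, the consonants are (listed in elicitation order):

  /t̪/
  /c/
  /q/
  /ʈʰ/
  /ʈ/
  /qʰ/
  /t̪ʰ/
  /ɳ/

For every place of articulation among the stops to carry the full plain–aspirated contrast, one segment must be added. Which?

/cʰ/

Plain: /t̪/ (dental), /ʈ/ (retroflex), /c/ (palatal), /q/ (uvular).
Aspirated: /t̪ʰ/ (dental), /ʈʰ/ (retroflex), /qʰ/ (uvular).
The palatal row has no aspirated member, so the gap is the aspirated palatal stop /cʰ/.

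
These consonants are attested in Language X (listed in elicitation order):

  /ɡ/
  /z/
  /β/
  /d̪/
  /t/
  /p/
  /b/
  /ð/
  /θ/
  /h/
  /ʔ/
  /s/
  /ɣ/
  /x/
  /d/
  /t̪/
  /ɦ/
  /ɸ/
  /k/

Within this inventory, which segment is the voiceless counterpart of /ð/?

/θ/

/ð/ is a voiced dental fricative.
The voiceless counterpart is a voiceless dental fricative — in this inventory, /θ/.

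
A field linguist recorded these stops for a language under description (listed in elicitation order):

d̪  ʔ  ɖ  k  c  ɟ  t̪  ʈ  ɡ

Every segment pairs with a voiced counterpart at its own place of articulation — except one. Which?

Dental: /t̪/ ~ /d̪/
Retroflex: /ʈ/ ~ /ɖ/
Palatal: /c/ ~ /ɟ/
Velar: /k/ ~ /ɡ/
Glottal: only /ʔ/ (voiceless); no voiced partner.
So /ʔ/ is the unpaired segment.

/ʔ/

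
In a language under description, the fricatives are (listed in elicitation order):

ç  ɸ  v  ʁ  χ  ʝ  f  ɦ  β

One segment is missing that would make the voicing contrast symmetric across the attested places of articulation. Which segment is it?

bilabial: voiceless /ɸ/, voiced /β/.
labiodental: voiceless /f/, voiced /v/.
palatal: voiceless /ç/, voiced /ʝ/.
uvular: voiceless /χ/, voiced /ʁ/.
glottal: voiceless —, voiced /ɦ/.
The glottal row has no voiceless member, so the gap is the voiceless glottal fricative /h/.

/h/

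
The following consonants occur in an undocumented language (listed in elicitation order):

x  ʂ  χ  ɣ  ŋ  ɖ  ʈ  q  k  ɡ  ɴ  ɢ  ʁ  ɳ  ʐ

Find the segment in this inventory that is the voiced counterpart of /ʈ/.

/ɖ/

/ʈ/ is a voiceless retroflex stop.
The voiced counterpart is a voiced retroflex stop — in this inventory, /ɖ/.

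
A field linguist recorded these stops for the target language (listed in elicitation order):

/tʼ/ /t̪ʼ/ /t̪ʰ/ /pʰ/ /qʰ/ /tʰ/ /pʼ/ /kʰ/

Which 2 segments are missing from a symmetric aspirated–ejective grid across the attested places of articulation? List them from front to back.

place of articulation  aspirated  ejective
bilabial          pʰ        pʼ      
dental            t̪ʰ       t̪ʼ     
alveolar          tʰ        tʼ      
velar             kʰ        —       
uvular            qʰ        —       
Gaps, from front to back: velar lacks ejective (/kʼ/); uvular lacks ejective (/qʼ/).

/kʼ/, /qʼ/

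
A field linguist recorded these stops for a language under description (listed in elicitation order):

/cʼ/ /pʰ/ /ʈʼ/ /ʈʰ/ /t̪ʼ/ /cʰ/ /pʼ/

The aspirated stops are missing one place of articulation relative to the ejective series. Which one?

Aspirated: /pʰ/ (bilabial), /ʈʰ/ (retroflex), /cʰ/ (palatal).
Ejective: /pʼ/ (bilabial), /t̪ʼ/ (dental), /ʈʼ/ (retroflex), /cʼ/ (palatal).
Every place of articulation has an aspirated member except dental, where /t̪ʰ/ would be expected.

dental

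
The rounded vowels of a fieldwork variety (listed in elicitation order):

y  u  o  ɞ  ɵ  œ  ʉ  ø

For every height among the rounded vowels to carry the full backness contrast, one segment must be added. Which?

/ɔ/

Front: /y/ (high), /ø/ (high-mid), /œ/ (low-mid).
Central: /ʉ/ (high), /ɵ/ (high-mid), /ɞ/ (low-mid).
Back: /u/ (high), /o/ (high-mid).
The low-mid row has no back member, so the gap is the low-mid back rounded vowel /ɔ/.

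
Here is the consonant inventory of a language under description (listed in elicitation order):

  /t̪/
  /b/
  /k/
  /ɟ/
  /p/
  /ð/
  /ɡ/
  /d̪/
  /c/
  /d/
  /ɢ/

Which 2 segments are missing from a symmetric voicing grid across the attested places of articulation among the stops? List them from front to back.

bilabial: voiceless /p/, voiced /b/.
dental: voiceless /t̪/, voiced /d̪/.
alveolar: voiceless —, voiced /d/.
palatal: voiceless /c/, voiced /ɟ/.
velar: voiceless /k/, voiced /ɡ/.
uvular: voiceless —, voiced /ɢ/.
Gaps, from front to back: alveolar lacks voiceless (/t/); uvular lacks voiceless (/q/).

/t/, /q/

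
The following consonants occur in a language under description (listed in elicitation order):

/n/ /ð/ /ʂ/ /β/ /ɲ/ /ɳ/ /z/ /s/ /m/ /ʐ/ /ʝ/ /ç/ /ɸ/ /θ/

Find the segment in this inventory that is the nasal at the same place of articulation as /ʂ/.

/ʂ/ is a voiceless retroflex fricative.
The nasal at the same place is a retroflex nasal — in this inventory, /ɳ/.

/ɳ/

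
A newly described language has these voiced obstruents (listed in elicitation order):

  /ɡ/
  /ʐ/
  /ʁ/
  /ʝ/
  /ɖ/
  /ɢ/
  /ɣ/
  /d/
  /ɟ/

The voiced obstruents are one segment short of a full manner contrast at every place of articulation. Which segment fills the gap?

/z/

alveolar: stop /d/, fricative —.
retroflex: stop /ɖ/, fricative /ʐ/.
palatal: stop /ɟ/, fricative /ʝ/.
velar: stop /ɡ/, fricative /ɣ/.
uvular: stop /ɢ/, fricative /ʁ/.
The alveolar row has no fricative member, so the gap is the alveolar fricative /z/.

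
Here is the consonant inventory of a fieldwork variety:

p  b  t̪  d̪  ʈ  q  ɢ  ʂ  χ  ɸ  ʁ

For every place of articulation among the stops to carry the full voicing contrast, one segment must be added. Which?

Voiceless: /p/ (bilabial), /t̪/ (dental), /ʈ/ (retroflex), /q/ (uvular).
Voiced: /b/ (bilabial), /d̪/ (dental), /ɢ/ (uvular).
The retroflex row has no voiced member, so the gap is the voiced retroflex stop /ɖ/.

/ɖ/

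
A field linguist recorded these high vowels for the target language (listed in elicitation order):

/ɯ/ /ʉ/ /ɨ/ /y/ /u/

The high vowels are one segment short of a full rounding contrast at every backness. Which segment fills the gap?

backness          unrounded  rounded 
front             —         y       
central           ɨ         ʉ       
back              ɯ         u       
The front row has no unrounded member, so the gap is the front unrounded vowel /i/.

/i/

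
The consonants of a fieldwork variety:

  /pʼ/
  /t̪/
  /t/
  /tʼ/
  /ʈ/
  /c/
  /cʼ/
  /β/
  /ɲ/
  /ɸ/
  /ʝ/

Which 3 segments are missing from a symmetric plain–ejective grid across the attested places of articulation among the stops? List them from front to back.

/p/, /t̪ʼ/, /ʈʼ/

place of articulation  plain     ejective
bilabial          —         pʼ      
dental            t̪        —       
alveolar          t         tʼ      
retroflex         ʈ         —       
palatal           c         cʼ      
Gaps, from front to back: bilabial lacks plain (/p/); dental lacks ejective (/t̪ʼ/); retroflex lacks ejective (/ʈʼ/).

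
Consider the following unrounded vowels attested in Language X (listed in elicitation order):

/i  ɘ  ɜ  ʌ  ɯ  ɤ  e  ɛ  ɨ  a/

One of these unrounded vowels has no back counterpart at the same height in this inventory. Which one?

High: /i/ ~ /ɨ/ ~ /ɯ/
High-mid: /e/ ~ /ɘ/ ~ /ɤ/
Low-mid: /ɛ/ ~ /ɜ/ ~ /ʌ/
Low: only /a/ (front); no back partner.
So /a/ is the unpaired segment.

/a/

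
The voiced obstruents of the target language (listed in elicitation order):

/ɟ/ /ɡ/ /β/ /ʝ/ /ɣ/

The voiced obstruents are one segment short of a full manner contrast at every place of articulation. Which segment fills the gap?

bilabial: stop —, fricative /β/.
palatal: stop /ɟ/, fricative /ʝ/.
velar: stop /ɡ/, fricative /ɣ/.
The bilabial row has no stop member, so the gap is the bilabial stop /b/.

/b/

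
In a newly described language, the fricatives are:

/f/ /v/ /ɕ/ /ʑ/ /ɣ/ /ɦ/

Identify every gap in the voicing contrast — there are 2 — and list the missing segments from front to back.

labiodental: voiceless /f/, voiced /v/.
alveolo-palatal: voiceless /ɕ/, voiced /ʑ/.
velar: voiceless —, voiced /ɣ/.
glottal: voiceless —, voiced /ɦ/.
Gaps, from front to back: velar lacks voiceless (/x/); glottal lacks voiceless (/h/).

/x/, /h/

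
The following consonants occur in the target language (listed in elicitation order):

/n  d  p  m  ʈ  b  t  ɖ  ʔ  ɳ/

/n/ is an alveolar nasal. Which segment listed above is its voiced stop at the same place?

/d/

The voiced stop at the same place is a voiced alveolar stop — in this inventory, /d/.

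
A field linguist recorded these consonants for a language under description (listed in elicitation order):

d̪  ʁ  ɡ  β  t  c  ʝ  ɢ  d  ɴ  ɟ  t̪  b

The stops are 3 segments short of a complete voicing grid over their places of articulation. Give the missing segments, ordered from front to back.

place of articulation  voiceless  voiced  
bilabial          —         b       
dental            t̪        d̪      
alveolar          t         d       
palatal           c         ɟ       
velar             —         ɡ       
uvular            —         ɢ       
Gaps, from front to back: bilabial lacks voiceless (/p/); velar lacks voiceless (/k/); uvular lacks voiceless (/q/).

/p/, /k/, /q/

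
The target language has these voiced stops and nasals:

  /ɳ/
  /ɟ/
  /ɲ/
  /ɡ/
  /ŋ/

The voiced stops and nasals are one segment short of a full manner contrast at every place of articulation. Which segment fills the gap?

/ɖ/

Oral stop: /ɟ/ (palatal), /ɡ/ (velar).
Nasal: /ɳ/ (retroflex), /ɲ/ (palatal), /ŋ/ (velar).
The retroflex row has no oral stop member, so the gap is the retroflex oral stop /ɖ/.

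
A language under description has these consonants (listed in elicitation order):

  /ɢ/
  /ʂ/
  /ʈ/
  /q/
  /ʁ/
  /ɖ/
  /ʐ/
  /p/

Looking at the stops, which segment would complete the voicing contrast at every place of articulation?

bilabial: voiceless /p/, voiced —.
retroflex: voiceless /ʈ/, voiced /ɖ/.
uvular: voiceless /q/, voiced /ɢ/.
The bilabial row has no voiced member, so the gap is the voiced bilabial stop /b/.

/b/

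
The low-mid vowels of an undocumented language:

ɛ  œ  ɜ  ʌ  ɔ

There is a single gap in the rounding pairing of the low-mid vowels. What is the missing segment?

/ɞ/

backness          unrounded  rounded 
front             ɛ         œ       
central           ɜ         —       
back              ʌ         ɔ       
The central row has no rounded member, so the gap is the central rounded vowel /ɞ/.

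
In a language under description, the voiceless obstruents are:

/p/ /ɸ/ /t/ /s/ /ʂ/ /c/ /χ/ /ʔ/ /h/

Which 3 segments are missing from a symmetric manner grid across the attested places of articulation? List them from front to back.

/ʈ/, /ç/, /q/

Stop: /p/ (bilabial), /t/ (alveolar), /c/ (palatal), /ʔ/ (glottal).
Fricative: /ɸ/ (bilabial), /s/ (alveolar), /ʂ/ (retroflex), /χ/ (uvular), /h/ (glottal).
Gaps, from front to back: retroflex lacks stop (/ʈ/); palatal lacks fricative (/ç/); uvular lacks stop (/q/).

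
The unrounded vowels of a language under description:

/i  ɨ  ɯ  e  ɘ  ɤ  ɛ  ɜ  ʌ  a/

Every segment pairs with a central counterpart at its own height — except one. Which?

/a/

High: /i/ ~ /ɨ/ ~ /ɯ/
High-mid: /e/ ~ /ɘ/ ~ /ɤ/
Low-mid: /ɛ/ ~ /ɜ/ ~ /ʌ/
Low: only /a/ (front); no central partner.
So /a/ is the unpaired segment.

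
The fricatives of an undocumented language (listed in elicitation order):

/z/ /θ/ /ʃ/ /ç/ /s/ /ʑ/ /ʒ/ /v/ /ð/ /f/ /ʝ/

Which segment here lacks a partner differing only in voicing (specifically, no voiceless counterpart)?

Labiodental: /f/ ~ /v/
Dental: /θ/ ~ /ð/
Alveolar: /s/ ~ /z/
Postalveolar: /ʃ/ ~ /ʒ/
Palatal: /ç/ ~ /ʝ/
Alveolo-palatal: only /ʑ/ (voiced); no voiceless partner.
So /ʑ/ is the unpaired segment.

/ʑ/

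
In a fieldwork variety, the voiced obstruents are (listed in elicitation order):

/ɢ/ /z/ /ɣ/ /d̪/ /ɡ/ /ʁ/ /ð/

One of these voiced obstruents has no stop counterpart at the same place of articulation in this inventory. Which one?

/z/

Dental: /d̪/ ~ /ð/
Velar: /ɡ/ ~ /ɣ/
Uvular: /ɢ/ ~ /ʁ/
Alveolar: only /z/ (fricative); no stop partner.
So /z/ is the unpaired segment.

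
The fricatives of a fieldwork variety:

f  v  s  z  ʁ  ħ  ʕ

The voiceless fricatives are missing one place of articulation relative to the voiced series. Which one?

Voiceless: /f/ (labiodental), /s/ (alveolar), /ħ/ (pharyngeal).
Voiced: /v/ (labiodental), /z/ (alveolar), /ʁ/ (uvular), /ʕ/ (pharyngeal).
Every place of articulation has a voiceless member except uvular, where /χ/ would be expected.

uvular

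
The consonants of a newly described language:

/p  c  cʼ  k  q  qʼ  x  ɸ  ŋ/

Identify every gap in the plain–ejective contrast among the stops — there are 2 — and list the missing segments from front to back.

/pʼ/, /kʼ/

place of articulation  plain     ejective
bilabial          p         —       
palatal           c         cʼ      
velar             k         —       
uvular            q         qʼ      
Gaps, from front to back: bilabial lacks ejective (/pʼ/); velar lacks ejective (/kʼ/).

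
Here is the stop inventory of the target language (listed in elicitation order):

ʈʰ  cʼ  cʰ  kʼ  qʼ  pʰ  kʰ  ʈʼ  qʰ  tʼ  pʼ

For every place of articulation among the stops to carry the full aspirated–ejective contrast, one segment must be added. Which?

place of articulation  aspirated  ejective
bilabial          pʰ        pʼ      
alveolar          —         tʼ      
retroflex         ʈʰ        ʈʼ      
palatal           cʰ        cʼ      
velar             kʰ        kʼ      
uvular            qʰ        qʼ      
The alveolar row has no aspirated member, so the gap is the aspirated alveolar stop /tʰ/.

/tʰ/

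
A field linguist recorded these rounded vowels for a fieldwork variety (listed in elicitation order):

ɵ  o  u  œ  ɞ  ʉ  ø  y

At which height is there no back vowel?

high: front /y/, central /ʉ/, back /u/.
high-mid: front /ø/, central /ɵ/, back /o/.
low-mid: front /œ/, central /ɞ/, back —.
Every height has a back member except low-mid, where /ɔ/ would be expected.

low-mid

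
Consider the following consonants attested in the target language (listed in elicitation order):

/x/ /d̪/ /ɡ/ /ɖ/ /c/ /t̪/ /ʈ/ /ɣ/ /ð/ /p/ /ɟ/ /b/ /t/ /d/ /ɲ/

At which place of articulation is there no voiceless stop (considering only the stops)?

Voiceless: /p/ (bilabial), /t̪/ (dental), /t/ (alveolar), /ʈ/ (retroflex), /c/ (palatal).
Voiced: /b/ (bilabial), /d̪/ (dental), /d/ (alveolar), /ɖ/ (retroflex), /ɟ/ (palatal), /ɡ/ (velar).
Every place of articulation has a voiceless member except velar, where /k/ would be expected.

velar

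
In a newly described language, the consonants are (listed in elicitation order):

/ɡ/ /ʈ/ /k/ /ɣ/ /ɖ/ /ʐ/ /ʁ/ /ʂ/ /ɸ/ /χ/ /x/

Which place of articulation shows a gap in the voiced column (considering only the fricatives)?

bilabial

bilabial: voiceless /ɸ/, voiced —.
retroflex: voiceless /ʂ/, voiced /ʐ/.
velar: voiceless /x/, voiced /ɣ/.
uvular: voiceless /χ/, voiced /ʁ/.
Every place of articulation has a voiced member except bilabial, where /β/ would be expected.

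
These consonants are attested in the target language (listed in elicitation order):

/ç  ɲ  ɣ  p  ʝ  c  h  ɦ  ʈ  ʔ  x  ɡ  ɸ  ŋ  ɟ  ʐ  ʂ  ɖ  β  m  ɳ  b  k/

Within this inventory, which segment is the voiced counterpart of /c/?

/ɟ/

/c/ is a voiceless palatal stop.
The voiced counterpart is a voiced palatal stop — in this inventory, /ɟ/.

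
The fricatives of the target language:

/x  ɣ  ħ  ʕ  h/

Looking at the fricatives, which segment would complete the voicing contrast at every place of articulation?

place of articulation  voiceless  voiced  
velar             x         ɣ       
pharyngeal        ħ         ʕ       
glottal           h         —       
The glottal row has no voiced member, so the gap is the voiced glottal fricative /ɦ/.

/ɦ/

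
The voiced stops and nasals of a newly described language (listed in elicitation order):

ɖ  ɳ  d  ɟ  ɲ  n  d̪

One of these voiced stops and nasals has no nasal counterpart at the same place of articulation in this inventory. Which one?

/d̪/

Alveolar: /d/ ~ /n/
Retroflex: /ɖ/ ~ /ɳ/
Palatal: /ɟ/ ~ /ɲ/
Dental: only /d̪/ (oral stop); no nasal partner.
So /d̪/ is the unpaired segment.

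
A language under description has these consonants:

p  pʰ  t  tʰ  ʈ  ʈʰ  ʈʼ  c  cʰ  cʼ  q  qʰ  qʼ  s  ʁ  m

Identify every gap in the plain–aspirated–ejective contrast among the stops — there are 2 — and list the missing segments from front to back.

/pʼ/, /tʼ/

bilabial: plain /p/, aspirated /pʰ/, ejective —.
alveolar: plain /t/, aspirated /tʰ/, ejective —.
retroflex: plain /ʈ/, aspirated /ʈʰ/, ejective /ʈʼ/.
palatal: plain /c/, aspirated /cʰ/, ejective /cʼ/.
uvular: plain /q/, aspirated /qʰ/, ejective /qʼ/.
Gaps, from front to back: bilabial lacks ejective (/pʼ/); alveolar lacks ejective (/tʼ/).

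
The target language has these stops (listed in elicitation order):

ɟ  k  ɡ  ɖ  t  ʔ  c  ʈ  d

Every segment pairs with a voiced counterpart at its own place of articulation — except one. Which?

Alveolar: /t/ ~ /d/
Retroflex: /ʈ/ ~ /ɖ/
Palatal: /c/ ~ /ɟ/
Velar: /k/ ~ /ɡ/
Glottal: only /ʔ/ (voiceless); no voiced partner.
So /ʔ/ is the unpaired segment.

/ʔ/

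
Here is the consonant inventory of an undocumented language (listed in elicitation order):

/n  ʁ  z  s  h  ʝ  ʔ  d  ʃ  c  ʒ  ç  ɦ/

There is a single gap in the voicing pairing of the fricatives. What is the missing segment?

alveolar: voiceless /s/, voiced /z/.
postalveolar: voiceless /ʃ/, voiced /ʒ/.
palatal: voiceless /ç/, voiced /ʝ/.
uvular: voiceless —, voiced /ʁ/.
glottal: voiceless /h/, voiced /ɦ/.
The uvular row has no voiceless member, so the gap is the voiceless uvular fricative /χ/.

/χ/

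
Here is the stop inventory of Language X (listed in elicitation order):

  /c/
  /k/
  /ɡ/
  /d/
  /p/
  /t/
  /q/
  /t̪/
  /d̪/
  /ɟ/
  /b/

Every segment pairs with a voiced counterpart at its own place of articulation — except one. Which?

/q/

Bilabial: /p/ ~ /b/
Dental: /t̪/ ~ /d̪/
Alveolar: /t/ ~ /d/
Palatal: /c/ ~ /ɟ/
Velar: /k/ ~ /ɡ/
Uvular: only /q/ (voiceless); no voiced partner.
So /q/ is the unpaired segment.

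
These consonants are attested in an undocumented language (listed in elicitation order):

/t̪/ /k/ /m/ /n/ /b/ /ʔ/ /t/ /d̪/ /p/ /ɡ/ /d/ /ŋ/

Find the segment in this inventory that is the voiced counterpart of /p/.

/b/

/p/ is a voiceless bilabial stop.
The voiced counterpart is a voiced bilabial stop — in this inventory, /b/.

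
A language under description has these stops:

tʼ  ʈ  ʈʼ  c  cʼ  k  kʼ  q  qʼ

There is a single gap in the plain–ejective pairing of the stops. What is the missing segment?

place of articulation  plain     ejective
alveolar          —         tʼ      
retroflex         ʈ         ʈʼ      
palatal           c         cʼ      
velar             k         kʼ      
uvular            q         qʼ      
The alveolar row has no plain member, so the gap is the plain alveolar stop /t/.

/t/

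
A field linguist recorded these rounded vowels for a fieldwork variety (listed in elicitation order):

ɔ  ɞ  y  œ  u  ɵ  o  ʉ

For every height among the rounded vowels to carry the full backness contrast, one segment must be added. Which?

Front: /y/ (high), /œ/ (low-mid).
Central: /ʉ/ (high), /ɵ/ (high-mid), /ɞ/ (low-mid).
Back: /u/ (high), /o/ (high-mid), /ɔ/ (low-mid).
The high-mid row has no front member, so the gap is the high-mid front rounded vowel /ø/.

/ø/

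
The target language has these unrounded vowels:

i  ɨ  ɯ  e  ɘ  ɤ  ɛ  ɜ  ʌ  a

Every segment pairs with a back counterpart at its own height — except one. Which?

High: /i/ ~ /ɨ/ ~ /ɯ/
High-mid: /e/ ~ /ɘ/ ~ /ɤ/
Low-mid: /ɛ/ ~ /ɜ/ ~ /ʌ/
Low: only /a/ (front); no back partner.
So /a/ is the unpaired segment.

/a/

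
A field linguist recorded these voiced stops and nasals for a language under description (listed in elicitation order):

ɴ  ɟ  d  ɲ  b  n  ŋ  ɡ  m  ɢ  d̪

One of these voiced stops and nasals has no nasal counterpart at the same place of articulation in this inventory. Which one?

Bilabial: /b/ ~ /m/
Alveolar: /d/ ~ /n/
Palatal: /ɟ/ ~ /ɲ/
Velar: /ɡ/ ~ /ŋ/
Uvular: /ɢ/ ~ /ɴ/
Dental: only /d̪/ (oral stop); no nasal partner.
So /d̪/ is the unpaired segment.

/d̪/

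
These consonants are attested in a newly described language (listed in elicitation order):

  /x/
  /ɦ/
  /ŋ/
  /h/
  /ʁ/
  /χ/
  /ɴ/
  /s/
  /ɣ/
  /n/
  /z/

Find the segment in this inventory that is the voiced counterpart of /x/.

/x/ is a voiceless velar fricative.
The voiced counterpart is a voiced velar fricative — in this inventory, /ɣ/.

/ɣ/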